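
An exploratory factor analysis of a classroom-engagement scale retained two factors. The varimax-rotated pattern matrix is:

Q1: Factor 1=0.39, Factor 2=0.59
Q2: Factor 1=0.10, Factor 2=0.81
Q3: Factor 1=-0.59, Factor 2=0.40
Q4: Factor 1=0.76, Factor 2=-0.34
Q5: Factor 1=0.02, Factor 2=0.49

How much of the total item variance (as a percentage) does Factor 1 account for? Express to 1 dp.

21.8%

SS loadings for Factor 1 = 0.39² + 0.10² + (-0.59)² + 0.76² + 0.02² = 1.0882
With 5 standardized items, total variance = 5. Proportion = 1.0882/5 = 0.2176 → 21.76%.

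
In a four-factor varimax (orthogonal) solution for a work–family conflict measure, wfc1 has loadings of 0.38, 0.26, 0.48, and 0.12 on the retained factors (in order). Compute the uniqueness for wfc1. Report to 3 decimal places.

0.543

h² = 0.38² + 0.26² + 0.48² + 0.12² = 0.1444 + 0.0676 + 0.2304 + 0.0144 = 0.4568
Uniqueness u² = 1 − h² = 1 − 0.4568 = 0.5432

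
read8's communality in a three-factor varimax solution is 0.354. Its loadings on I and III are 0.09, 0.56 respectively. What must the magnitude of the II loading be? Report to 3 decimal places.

0.180

Under orthogonal rotation h² = Σλ², so λ_II² = h² − (0.3217) = 0.354 − 0.3217 = 0.0323.
|λ| = √0.0323 = 0.1797.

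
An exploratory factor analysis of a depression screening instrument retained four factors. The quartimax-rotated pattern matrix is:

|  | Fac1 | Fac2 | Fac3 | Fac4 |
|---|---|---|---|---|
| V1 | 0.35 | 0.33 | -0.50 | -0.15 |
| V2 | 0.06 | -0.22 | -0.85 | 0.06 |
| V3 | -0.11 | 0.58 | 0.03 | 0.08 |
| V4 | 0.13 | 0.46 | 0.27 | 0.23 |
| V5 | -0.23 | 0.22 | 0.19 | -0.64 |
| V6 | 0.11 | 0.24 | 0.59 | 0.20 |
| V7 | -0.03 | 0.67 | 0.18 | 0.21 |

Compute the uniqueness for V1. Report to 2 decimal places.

0.50

h² = 0.35² + 0.33² + (-0.50)² + (-0.15)² = 0.1225 + 0.1089 + 0.2500 + 0.0225 = 0.5039
Uniqueness u² = 1 − h² = 1 − 0.5039 = 0.4961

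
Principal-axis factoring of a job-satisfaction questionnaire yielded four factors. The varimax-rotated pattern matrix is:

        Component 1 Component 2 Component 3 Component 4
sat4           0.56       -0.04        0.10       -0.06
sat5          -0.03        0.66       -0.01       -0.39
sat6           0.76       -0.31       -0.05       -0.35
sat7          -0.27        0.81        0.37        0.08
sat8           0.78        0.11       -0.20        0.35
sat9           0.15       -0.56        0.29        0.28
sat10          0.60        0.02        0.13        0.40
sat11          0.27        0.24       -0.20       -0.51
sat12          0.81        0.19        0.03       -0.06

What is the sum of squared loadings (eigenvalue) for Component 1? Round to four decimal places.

2.6849

SS loadings for Component 1 = 0.56² + (-0.03)² + 0.76² + (-0.27)² + 0.78² + 0.15² + 0.60² + 0.27² + 0.81² = 0.3136 + 0.0009 + 0.5776 + 0.0729 + 0.6084 + 0.0225 + 0.3600 + 0.0729 + 0.6561 = 2.6849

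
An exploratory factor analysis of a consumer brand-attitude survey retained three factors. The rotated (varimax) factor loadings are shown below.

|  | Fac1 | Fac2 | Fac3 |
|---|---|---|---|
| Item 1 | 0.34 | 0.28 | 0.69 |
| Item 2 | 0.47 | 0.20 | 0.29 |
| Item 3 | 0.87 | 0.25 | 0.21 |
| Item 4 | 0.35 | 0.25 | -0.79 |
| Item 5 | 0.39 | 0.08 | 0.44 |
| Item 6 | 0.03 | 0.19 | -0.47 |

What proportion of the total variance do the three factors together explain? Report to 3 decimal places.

0.550

SS loadings by factor: 1.3689, 0.2859, 1.6429; total = 3.2977.
Total variance with 6 standardized items is 6, so the solution explains 3.2977/6 = 0.5496.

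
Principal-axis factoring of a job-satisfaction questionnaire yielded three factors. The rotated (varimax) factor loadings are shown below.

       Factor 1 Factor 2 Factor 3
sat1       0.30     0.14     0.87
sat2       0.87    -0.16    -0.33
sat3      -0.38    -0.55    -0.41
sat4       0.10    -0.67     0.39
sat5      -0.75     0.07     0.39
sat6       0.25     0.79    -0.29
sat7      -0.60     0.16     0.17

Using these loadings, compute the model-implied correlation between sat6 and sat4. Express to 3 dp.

-0.617

r̂ = Σ λ_i·λ_j across factors = (0.25)(0.10) + (0.79)(-0.67) + (-0.29)(0.39)
  = +0.0250 -0.5293 -0.1131 = -0.6174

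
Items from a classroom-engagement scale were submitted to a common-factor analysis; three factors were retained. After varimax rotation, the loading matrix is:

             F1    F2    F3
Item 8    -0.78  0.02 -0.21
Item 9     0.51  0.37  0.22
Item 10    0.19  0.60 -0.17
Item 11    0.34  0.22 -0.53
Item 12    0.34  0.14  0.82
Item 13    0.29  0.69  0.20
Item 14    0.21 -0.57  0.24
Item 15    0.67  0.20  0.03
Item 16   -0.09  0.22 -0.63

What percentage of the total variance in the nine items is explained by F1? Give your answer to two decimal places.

19.12%

SS loadings for F1 = (-0.78)² + 0.51² + 0.19² + 0.34² + 0.34² + 0.29² + 0.21² + 0.67² + (-0.09)² = 1.7210
With 9 standardized items, total variance = 9. Proportion = 1.7210/9 = 0.1912 → 19.12%.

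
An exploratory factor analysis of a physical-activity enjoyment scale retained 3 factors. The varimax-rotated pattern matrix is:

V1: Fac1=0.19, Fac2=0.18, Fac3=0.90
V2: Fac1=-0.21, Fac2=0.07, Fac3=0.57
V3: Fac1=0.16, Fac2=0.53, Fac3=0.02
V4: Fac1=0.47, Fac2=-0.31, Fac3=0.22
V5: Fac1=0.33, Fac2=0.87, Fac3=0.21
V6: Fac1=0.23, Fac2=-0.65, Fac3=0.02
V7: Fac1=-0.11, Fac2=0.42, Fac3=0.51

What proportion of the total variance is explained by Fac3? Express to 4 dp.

0.2126

SS loadings for Fac3 = 0.90² + 0.57² + 0.02² + 0.22² + 0.21² + 0.02² + 0.51² = 1.4883
Proportion of variance = 1.4883 / 7 = 0.2126.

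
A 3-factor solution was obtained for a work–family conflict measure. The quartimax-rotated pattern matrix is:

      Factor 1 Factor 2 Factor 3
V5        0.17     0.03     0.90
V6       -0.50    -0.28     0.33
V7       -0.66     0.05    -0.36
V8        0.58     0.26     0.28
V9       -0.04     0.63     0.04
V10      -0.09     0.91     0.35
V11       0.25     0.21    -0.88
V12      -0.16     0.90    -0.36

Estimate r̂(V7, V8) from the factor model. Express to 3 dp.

-0.471

r̂ = Σ λ_i·λ_j across factors = (-0.66)(0.58) + (0.05)(0.26) + (-0.36)(0.28)
  = -0.3828 +0.0130 -0.1008 = -0.4706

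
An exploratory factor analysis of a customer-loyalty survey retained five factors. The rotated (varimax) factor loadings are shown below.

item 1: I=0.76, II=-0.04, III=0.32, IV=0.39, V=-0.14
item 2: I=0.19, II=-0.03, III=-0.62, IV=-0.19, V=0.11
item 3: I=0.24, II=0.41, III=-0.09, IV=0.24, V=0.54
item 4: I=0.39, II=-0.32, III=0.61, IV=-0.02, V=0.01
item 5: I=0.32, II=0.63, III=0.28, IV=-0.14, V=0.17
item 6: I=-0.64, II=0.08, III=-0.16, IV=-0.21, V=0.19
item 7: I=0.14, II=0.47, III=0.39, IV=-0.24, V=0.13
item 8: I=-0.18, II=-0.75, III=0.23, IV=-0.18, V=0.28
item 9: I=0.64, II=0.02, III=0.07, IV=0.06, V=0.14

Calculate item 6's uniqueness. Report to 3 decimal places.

0.478

h² = (-0.64)² + 0.08² + (-0.16)² + (-0.21)² + 0.19² = 0.4096 + 0.0064 + 0.0256 + 0.0441 + 0.0361 = 0.5218
Uniqueness u² = 1 − h² = 1 − 0.5218 = 0.4782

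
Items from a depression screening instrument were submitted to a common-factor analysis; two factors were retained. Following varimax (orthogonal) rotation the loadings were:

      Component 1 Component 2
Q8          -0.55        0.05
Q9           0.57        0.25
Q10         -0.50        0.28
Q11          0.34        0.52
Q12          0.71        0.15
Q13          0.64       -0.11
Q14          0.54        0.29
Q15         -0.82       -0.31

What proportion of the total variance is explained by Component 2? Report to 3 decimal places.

0.079

SS loadings for Component 2 = 0.05² + 0.25² + 0.28² + 0.52² + 0.15² + (-0.11)² + 0.29² + (-0.31)² = 0.6286
Proportion of variance = 0.6286 / 8 = 0.0786.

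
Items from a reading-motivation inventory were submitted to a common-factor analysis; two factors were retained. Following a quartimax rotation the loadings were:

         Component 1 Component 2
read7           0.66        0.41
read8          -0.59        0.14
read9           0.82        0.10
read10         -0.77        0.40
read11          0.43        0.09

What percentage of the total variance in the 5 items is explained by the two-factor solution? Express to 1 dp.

Communalities: 0.6037, 0.3677, 0.6824, 0.7529, 0.1930; Σh² = 2.5997.
Total variance with 5 standardized items is 5, so the solution explains 2.5997/5 = 0.5199 = 51.99%.

52.0%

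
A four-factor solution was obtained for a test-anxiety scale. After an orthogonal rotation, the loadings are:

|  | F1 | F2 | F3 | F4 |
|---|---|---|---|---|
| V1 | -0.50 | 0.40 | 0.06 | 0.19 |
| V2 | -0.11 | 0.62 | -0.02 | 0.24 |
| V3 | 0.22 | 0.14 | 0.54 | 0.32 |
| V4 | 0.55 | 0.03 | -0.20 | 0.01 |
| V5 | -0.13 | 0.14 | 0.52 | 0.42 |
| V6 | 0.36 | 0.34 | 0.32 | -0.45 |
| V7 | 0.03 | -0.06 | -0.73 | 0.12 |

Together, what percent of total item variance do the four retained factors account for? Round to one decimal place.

Communalities: 0.4497, 0.4545, 0.4620, 0.3435, 0.4833, 0.5501, 0.5518; Σh² = 3.2949.
Total variance with 7 standardized items is 7, so the solution explains 3.2949/7 = 0.4707 = 47.07%.

47.1%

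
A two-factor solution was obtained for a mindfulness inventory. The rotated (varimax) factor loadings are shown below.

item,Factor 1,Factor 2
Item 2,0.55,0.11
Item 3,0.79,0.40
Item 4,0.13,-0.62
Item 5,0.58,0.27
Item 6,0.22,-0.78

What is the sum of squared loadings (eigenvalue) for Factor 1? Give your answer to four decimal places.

SS loadings for Factor 1 = 0.55² + 0.79² + 0.13² + 0.58² + 0.22² = 0.3025 + 0.6241 + 0.0169 + 0.3364 + 0.0484 = 1.3283

1.3283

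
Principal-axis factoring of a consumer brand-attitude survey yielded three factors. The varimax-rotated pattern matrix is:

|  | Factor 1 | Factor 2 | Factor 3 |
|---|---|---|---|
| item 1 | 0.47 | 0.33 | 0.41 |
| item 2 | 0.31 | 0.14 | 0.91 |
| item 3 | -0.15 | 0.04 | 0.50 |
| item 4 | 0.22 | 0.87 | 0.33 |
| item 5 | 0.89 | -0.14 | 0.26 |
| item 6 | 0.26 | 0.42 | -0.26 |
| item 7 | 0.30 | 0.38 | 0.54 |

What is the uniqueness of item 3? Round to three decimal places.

h² = (-0.15)² + 0.04² + 0.50² = 0.0225 + 0.0016 + 0.2500 = 0.2741
Uniqueness u² = 1 − h² = 1 − 0.2741 = 0.7259

0.726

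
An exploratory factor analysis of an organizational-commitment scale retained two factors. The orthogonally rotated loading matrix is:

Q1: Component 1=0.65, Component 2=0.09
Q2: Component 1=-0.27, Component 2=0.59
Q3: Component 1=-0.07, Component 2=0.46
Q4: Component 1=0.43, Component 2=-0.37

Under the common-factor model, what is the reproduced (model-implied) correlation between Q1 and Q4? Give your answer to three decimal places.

0.246

r̂ = Σ λ_i·λ_j across factors = (0.65)(0.43) + (0.09)(-0.37)
  = +0.2795 -0.0333 = 0.2462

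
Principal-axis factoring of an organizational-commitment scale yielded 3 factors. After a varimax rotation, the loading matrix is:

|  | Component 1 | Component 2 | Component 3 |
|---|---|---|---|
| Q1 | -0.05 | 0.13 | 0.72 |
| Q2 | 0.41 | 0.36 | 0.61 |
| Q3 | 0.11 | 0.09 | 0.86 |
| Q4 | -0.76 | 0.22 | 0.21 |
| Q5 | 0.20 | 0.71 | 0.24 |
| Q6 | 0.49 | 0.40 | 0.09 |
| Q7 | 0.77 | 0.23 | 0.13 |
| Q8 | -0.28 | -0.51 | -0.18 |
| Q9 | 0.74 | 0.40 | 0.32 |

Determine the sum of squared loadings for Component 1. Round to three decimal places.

2.259

SS loadings for Component 1 = (-0.05)² + 0.41² + 0.11² + (-0.76)² + 0.20² + 0.49² + 0.77² + (-0.28)² + 0.74² = 0.0025 + 0.1681 + 0.0121 + 0.5776 + 0.0400 + 0.2401 + 0.5929 + 0.0784 + 0.5476 = 2.2593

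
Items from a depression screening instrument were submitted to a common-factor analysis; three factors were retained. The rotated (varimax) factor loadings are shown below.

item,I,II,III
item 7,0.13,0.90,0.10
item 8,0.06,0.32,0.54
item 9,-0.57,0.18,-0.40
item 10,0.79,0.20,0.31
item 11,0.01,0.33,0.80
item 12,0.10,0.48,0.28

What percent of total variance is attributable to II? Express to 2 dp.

SS loadings for II = 0.90² + 0.32² + 0.18² + 0.20² + 0.33² + 0.48² = 1.3241
With 6 standardized items, total variance = 6. Proportion = 1.3241/6 = 0.2207 → 22.07%.

22.07%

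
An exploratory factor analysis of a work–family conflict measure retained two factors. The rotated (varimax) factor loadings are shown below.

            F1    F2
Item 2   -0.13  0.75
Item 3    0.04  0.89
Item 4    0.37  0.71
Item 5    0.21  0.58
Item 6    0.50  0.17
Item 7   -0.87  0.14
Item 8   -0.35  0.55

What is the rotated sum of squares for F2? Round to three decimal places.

SS loadings for F2 = 0.75² + 0.89² + 0.71² + 0.58² + 0.17² + 0.14² + 0.55² = 0.5625 + 0.7921 + 0.5041 + 0.3364 + 0.0289 + 0.0196 + 0.3025 = 2.5461

2.546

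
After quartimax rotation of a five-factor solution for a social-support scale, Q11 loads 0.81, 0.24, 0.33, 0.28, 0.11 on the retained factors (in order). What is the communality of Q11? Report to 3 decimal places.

0.913

h² = 0.81² + 0.24² + 0.33² + 0.28² + 0.11² = 0.6561 + 0.0576 + 0.1089 + 0.0784 + 0.0121 = 0.9131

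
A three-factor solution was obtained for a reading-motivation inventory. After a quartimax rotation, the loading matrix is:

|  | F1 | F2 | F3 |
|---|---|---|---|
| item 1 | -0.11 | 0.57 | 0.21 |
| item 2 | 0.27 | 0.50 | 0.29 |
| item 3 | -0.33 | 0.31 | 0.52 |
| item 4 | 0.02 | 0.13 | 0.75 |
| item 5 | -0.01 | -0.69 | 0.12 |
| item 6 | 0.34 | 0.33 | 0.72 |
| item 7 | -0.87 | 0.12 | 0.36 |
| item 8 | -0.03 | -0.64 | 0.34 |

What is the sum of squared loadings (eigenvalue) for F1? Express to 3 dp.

SS loadings for F1 = (-0.11)² + 0.27² + (-0.33)² + 0.02² + (-0.01)² + 0.34² + (-0.87)² + (-0.03)² = 0.0121 + 0.0729 + 0.1089 + 0.0004 + 0.0001 + 0.1156 + 0.7569 + 0.0009 = 1.0678

1.068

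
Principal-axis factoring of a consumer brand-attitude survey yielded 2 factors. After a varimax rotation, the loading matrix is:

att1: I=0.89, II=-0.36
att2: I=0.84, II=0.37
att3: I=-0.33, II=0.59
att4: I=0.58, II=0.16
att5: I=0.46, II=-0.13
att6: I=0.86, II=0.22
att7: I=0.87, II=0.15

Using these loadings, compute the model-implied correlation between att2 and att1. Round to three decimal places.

0.614

r̂ = Σ λ_i·λ_j across factors = (0.84)(0.89) + (0.37)(-0.36)
  = +0.7476 -0.1332 = 0.6144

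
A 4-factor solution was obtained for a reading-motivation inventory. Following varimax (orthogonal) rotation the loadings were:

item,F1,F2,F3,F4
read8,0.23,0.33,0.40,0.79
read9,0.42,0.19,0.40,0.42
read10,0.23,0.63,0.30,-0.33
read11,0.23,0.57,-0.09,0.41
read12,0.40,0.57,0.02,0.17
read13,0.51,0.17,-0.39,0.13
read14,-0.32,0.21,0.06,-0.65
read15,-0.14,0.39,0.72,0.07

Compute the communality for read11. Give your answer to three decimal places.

h² = 0.23² + 0.57² + (-0.09)² + 0.41² = 0.0529 + 0.3249 + 0.0081 + 0.1681 = 0.5540

0.554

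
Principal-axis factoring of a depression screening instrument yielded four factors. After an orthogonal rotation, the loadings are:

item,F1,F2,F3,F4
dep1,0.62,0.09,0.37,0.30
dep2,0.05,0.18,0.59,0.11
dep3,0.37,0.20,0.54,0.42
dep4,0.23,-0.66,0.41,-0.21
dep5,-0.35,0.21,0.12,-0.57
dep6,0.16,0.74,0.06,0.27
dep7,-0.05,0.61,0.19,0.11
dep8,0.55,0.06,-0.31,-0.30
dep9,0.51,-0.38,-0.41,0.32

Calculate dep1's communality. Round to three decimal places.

0.619

h² = 0.62² + 0.09² + 0.37² + 0.30² = 0.3844 + 0.0081 + 0.1369 + 0.0900 = 0.6194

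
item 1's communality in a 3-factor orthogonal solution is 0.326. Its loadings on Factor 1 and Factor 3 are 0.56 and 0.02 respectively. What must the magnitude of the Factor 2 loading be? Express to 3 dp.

Under orthogonal rotation h² = Σλ², so λ_Factor 2² = h² − (0.3140) = 0.326 − 0.3140 = 0.0120.
|λ| = √0.0120 = 0.1095.

0.110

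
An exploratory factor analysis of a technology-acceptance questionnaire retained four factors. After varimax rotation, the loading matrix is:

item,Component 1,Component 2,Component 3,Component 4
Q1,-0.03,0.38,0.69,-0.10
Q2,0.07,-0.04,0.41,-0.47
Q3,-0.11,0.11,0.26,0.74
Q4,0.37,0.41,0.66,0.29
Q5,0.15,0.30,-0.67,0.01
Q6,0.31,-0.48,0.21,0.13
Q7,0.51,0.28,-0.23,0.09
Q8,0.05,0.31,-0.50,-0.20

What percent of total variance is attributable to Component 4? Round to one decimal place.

11.6%

SS loadings for Component 4 = (-0.10)² + (-0.47)² + 0.74² + 0.29² + 0.01² + 0.13² + 0.09² + (-0.20)² = 0.9277
With 8 standardized items, total variance = 8. Proportion = 0.9277/8 = 0.1160 → 11.60%.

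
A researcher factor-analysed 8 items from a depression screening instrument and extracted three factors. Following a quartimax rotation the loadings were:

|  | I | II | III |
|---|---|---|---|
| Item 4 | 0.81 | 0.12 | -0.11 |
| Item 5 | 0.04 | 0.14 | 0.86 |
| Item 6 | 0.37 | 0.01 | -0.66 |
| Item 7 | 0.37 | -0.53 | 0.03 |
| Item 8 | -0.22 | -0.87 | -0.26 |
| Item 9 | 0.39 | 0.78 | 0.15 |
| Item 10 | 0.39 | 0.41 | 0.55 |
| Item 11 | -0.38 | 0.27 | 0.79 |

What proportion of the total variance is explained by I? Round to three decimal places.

0.179

SS loadings for I = 0.81² + 0.04² + 0.37² + 0.37² + (-0.22)² + 0.39² + 0.39² + (-0.38)² = 1.4285
Proportion of variance = 1.4285 / 8 = 0.1786.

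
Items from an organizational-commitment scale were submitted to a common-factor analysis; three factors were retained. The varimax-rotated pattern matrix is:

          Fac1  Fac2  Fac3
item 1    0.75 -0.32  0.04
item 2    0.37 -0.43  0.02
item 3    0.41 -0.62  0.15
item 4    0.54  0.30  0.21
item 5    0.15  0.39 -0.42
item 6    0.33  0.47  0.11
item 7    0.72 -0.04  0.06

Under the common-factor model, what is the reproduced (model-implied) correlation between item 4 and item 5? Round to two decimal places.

r̂ = Σ λ_i·λ_j across factors = (0.54)(0.15) + (0.30)(0.39) + (0.21)(-0.42)
  = +0.0810 +0.1170 -0.0882 = 0.1098

0.11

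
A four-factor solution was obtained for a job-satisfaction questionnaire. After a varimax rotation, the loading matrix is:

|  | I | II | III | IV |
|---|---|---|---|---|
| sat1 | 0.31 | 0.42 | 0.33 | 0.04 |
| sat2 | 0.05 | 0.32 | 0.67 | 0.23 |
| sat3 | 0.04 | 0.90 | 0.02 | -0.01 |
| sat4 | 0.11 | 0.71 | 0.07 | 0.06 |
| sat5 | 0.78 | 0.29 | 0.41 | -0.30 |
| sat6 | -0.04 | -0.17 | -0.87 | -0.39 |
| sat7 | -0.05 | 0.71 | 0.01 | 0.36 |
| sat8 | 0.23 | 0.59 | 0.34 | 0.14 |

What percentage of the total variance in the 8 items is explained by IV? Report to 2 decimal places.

SS loadings for IV = 0.04² + 0.23² + (-0.01)² + 0.06² + (-0.30)² + (-0.39)² + 0.36² + 0.14² = 0.4495
With 8 standardized items, total variance = 8. Proportion = 0.4495/8 = 0.0562 → 5.62%.

5.62%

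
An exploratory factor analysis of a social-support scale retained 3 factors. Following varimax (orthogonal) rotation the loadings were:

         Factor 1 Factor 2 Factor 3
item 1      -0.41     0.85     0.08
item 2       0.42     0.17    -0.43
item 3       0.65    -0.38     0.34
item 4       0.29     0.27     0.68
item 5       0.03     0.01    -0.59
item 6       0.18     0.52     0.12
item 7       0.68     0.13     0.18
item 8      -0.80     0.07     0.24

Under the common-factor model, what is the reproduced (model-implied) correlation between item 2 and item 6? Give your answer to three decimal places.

r̂ = Σ λ_i·λ_j across factors = (0.42)(0.18) + (0.17)(0.52) + (-0.43)(0.12)
  = +0.0756 +0.0884 -0.0516 = 0.1124

0.112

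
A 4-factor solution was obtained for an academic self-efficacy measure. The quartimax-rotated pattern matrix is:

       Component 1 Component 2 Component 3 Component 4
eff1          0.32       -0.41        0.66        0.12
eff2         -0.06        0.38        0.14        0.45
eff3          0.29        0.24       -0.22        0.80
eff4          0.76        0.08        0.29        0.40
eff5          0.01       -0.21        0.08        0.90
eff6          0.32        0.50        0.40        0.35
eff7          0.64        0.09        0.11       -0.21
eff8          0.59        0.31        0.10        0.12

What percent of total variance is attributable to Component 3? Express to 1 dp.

9.7%

SS loadings for Component 3 = 0.66² + 0.14² + (-0.22)² + 0.29² + 0.08² + 0.40² + 0.11² + 0.10² = 0.7762
With 8 standardized items, total variance = 8. Proportion = 0.7762/8 = 0.0970 → 9.70%.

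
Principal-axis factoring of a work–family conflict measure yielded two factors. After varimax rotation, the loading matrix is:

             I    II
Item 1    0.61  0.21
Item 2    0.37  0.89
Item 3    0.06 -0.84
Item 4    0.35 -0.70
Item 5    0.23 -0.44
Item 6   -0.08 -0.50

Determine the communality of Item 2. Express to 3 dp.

h² = 0.37² + 0.89² = 0.1369 + 0.7921 = 0.9290

0.929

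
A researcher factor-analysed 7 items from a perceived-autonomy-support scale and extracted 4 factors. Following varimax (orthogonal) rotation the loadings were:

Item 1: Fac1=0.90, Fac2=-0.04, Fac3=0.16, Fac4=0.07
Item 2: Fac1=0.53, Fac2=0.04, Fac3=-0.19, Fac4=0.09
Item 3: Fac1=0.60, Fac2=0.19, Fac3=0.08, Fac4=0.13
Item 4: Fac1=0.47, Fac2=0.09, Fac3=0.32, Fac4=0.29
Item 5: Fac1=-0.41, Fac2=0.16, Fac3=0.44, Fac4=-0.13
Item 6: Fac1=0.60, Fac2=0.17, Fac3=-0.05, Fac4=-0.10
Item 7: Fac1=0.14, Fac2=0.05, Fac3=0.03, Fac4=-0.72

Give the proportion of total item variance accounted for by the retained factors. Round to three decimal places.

0.479

SS loadings by factor: 2.2195, 0.1044, 0.3675, 0.6593; total = 3.3507.
Total variance with 7 standardized items is 7, so the solution explains 3.3507/7 = 0.4787.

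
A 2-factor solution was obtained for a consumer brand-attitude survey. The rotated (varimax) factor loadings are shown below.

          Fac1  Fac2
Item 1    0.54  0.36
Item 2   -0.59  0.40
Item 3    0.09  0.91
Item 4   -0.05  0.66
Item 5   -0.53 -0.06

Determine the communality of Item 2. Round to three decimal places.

h² = (-0.59)² + 0.40² = 0.3481 + 0.1600 = 0.5081

0.508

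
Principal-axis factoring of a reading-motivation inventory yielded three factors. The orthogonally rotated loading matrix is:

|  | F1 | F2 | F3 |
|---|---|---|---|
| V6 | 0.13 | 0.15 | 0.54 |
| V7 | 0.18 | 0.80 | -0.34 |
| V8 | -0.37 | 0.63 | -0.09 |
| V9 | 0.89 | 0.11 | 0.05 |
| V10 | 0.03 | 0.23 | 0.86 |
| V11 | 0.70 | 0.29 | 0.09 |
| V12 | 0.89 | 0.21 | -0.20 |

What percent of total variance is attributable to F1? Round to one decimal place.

32.3%

SS loadings for F1 = 0.13² + 0.18² + (-0.37)² + 0.89² + 0.03² + 0.70² + 0.89² = 2.2613
With 7 standardized items, total variance = 7. Proportion = 2.2613/7 = 0.3230 → 32.30%.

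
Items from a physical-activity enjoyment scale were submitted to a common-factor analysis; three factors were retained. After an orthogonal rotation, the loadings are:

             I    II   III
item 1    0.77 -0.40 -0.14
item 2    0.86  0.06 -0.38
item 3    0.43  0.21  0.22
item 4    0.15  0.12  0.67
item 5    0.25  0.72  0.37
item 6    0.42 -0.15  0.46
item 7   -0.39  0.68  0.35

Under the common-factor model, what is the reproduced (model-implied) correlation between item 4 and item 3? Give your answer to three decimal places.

0.237

r̂ = Σ λ_i·λ_j across factors = (0.15)(0.43) + (0.12)(0.21) + (0.67)(0.22)
  = +0.0645 +0.0252 +0.1474 = 0.2371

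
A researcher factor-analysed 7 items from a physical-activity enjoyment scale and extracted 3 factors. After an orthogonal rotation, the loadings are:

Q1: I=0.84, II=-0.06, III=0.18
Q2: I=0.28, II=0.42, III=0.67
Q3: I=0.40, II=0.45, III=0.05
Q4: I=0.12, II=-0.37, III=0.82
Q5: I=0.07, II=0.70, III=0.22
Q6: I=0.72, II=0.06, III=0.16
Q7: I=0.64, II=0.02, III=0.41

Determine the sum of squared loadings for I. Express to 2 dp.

SS loadings for I = 0.84² + 0.28² + 0.40² + 0.12² + 0.07² + 0.72² + 0.64² = 0.7056 + 0.0784 + 0.1600 + 0.0144 + 0.0049 + 0.5184 + 0.4096 = 1.8913

1.89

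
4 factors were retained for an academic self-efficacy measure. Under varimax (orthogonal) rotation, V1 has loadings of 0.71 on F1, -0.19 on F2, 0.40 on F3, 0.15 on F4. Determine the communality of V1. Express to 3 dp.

h² = 0.71² + (-0.19)² + 0.40² + 0.15² = 0.5041 + 0.0361 + 0.1600 + 0.0225 = 0.7227

0.723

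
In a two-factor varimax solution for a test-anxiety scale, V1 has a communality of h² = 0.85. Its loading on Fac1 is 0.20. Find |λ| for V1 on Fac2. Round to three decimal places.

0.900

Under orthogonal rotation h² = Σλ², so λ_Fac2² = h² − (0.0400) = 0.85 − 0.0400 = 0.8100.
|λ| = √0.8100 = 0.9000.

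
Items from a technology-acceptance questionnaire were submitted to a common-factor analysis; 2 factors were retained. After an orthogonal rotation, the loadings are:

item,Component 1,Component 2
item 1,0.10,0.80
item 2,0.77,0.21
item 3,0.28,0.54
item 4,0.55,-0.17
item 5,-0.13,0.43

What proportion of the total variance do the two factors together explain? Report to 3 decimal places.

0.438

SS loadings by factor: 1.0007, 1.1895; total = 2.1902.
Total variance with 5 standardized items is 5, so the solution explains 2.1902/5 = 0.4380.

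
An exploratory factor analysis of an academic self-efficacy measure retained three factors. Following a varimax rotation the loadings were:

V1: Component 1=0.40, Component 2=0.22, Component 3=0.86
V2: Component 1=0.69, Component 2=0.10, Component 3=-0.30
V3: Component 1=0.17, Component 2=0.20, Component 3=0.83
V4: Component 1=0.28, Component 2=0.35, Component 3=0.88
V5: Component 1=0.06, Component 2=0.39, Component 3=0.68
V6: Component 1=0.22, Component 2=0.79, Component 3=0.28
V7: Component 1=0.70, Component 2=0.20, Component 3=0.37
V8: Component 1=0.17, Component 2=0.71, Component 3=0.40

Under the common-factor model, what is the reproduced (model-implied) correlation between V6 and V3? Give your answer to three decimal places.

0.428

r̂ = Σ λ_i·λ_j across factors = (0.22)(0.17) + (0.79)(0.20) + (0.28)(0.83)
  = +0.0374 +0.1580 +0.2324 = 0.4278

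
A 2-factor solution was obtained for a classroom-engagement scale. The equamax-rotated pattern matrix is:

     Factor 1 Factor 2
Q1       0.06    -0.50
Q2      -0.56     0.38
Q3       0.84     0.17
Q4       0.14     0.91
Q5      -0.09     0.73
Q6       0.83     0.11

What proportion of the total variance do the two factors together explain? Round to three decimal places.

0.589

SS loadings by factor: 1.7394, 1.7964; total = 3.5358.
Total variance with 6 standardized items is 6, so the solution explains 3.5358/6 = 0.5893.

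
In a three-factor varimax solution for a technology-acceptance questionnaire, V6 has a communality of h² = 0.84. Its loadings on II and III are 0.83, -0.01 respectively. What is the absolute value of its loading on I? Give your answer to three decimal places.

Under orthogonal rotation h² = Σλ², so λ_I² = h² − (0.6890) = 0.84 − 0.6890 = 0.1510.
|λ| = √0.1510 = 0.3886.

0.389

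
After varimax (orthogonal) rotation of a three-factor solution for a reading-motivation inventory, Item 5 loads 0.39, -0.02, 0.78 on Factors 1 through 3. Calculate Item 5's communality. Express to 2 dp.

h² = 0.39² + (-0.02)² + 0.78² = 0.1521 + 0.0004 + 0.6084 = 0.7609

0.76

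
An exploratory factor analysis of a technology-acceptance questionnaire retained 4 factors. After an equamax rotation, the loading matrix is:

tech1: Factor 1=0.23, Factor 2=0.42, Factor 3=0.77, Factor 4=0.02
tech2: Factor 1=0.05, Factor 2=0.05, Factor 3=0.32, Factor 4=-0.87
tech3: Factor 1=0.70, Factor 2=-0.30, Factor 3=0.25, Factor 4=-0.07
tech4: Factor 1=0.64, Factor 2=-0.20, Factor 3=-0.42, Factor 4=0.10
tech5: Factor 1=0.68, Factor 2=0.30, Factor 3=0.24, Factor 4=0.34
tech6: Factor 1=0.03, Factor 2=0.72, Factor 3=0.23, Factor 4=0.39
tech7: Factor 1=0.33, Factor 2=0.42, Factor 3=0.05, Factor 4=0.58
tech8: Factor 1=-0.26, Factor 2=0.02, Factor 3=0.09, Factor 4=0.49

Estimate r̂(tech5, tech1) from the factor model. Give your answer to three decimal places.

0.474

r̂ = Σ λ_i·λ_j across factors = (0.68)(0.23) + (0.30)(0.42) + (0.24)(0.77) + (0.34)(0.02)
  = +0.1564 +0.1260 +0.1848 +0.0068 = 0.4740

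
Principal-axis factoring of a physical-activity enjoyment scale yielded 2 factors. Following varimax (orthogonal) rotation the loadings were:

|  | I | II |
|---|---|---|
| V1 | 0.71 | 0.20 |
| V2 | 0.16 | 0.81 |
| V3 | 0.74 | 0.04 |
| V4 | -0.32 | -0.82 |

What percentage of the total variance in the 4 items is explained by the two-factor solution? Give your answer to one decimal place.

SS loadings by factor: 1.1797, 1.3701; total = 2.5498.
Total variance with 4 standardized items is 4, so the solution explains 2.5498/4 = 0.6375 = 63.75%.

63.7%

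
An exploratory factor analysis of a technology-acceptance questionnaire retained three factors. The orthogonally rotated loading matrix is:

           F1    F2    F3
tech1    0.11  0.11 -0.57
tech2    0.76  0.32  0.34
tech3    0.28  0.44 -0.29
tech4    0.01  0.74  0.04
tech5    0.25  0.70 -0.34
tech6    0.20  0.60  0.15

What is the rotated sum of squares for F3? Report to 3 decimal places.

0.664

SS loadings for F3 = (-0.57)² + 0.34² + (-0.29)² + 0.04² + (-0.34)² + 0.15² = 0.3249 + 0.1156 + 0.0841 + 0.0016 + 0.1156 + 0.0225 = 0.6643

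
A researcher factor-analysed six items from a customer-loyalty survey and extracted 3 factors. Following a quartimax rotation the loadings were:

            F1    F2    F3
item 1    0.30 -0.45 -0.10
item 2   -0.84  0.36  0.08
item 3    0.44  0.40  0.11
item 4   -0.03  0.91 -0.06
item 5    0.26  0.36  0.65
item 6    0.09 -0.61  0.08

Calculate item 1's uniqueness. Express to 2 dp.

0.70

h² = 0.30² + (-0.45)² + (-0.10)² = 0.0900 + 0.2025 + 0.0100 = 0.3025
Uniqueness u² = 1 − h² = 1 − 0.3025 = 0.6975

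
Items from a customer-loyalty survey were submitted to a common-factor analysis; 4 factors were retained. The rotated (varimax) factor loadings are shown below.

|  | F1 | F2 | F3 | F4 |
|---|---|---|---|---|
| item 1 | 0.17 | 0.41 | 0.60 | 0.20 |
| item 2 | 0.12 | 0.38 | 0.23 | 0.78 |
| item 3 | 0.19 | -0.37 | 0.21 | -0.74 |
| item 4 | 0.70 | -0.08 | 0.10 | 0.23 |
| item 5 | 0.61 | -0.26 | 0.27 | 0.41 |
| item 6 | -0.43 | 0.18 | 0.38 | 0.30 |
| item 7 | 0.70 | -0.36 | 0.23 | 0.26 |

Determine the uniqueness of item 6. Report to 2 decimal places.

h² = (-0.43)² + 0.18² + 0.38² + 0.30² = 0.1849 + 0.0324 + 0.1444 + 0.0900 = 0.4517
Uniqueness u² = 1 − h² = 1 − 0.4517 = 0.5483

0.55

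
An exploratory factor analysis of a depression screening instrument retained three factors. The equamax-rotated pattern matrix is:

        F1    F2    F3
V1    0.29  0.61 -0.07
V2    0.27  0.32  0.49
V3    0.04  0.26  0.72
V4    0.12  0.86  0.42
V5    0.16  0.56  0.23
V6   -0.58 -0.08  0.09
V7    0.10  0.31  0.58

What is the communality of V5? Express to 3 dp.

0.392

h² = 0.16² + 0.56² + 0.23² = 0.0256 + 0.3136 + 0.0529 = 0.3921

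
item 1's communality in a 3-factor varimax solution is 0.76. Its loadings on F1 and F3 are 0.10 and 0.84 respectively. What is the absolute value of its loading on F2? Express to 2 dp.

0.21

Under orthogonal rotation h² = Σλ², so λ_F2² = h² − (0.7156) = 0.76 − 0.7156 = 0.0444.
|λ| = √0.0444 = 0.2107.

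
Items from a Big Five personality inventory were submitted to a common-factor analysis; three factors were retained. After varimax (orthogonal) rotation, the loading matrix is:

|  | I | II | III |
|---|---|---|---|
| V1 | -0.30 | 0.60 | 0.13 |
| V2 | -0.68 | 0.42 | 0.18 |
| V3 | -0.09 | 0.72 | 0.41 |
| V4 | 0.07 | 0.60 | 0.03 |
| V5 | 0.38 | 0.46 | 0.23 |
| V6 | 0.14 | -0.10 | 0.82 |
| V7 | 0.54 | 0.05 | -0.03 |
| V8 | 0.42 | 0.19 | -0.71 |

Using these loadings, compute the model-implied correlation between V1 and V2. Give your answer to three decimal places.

0.479

r̂ = Σ λ_i·λ_j across factors = (-0.30)(-0.68) + (0.60)(0.42) + (0.13)(0.18)
  = +0.2040 +0.2520 +0.0234 = 0.4794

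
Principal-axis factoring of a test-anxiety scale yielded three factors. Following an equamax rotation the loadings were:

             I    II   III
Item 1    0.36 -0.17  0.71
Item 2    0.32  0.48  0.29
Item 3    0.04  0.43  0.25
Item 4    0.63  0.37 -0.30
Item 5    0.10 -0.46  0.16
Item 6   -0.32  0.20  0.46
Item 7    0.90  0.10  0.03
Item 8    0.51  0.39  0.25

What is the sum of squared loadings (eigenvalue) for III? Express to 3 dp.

SS loadings for III = 0.71² + 0.29² + 0.25² + (-0.30)² + 0.16² + 0.46² + 0.03² + 0.25² = 0.5041 + 0.0841 + 0.0625 + 0.0900 + 0.0256 + 0.2116 + 0.0009 + 0.0625 = 1.0413

1.041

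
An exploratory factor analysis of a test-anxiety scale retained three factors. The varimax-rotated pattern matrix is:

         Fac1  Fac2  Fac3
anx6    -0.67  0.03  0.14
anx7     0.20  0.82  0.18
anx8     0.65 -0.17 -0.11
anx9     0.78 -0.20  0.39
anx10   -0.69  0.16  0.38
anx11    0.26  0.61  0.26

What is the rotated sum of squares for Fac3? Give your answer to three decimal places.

0.428

SS loadings for Fac3 = 0.14² + 0.18² + (-0.11)² + 0.39² + 0.38² + 0.26² = 0.0196 + 0.0324 + 0.0121 + 0.1521 + 0.1444 + 0.0676 = 0.4282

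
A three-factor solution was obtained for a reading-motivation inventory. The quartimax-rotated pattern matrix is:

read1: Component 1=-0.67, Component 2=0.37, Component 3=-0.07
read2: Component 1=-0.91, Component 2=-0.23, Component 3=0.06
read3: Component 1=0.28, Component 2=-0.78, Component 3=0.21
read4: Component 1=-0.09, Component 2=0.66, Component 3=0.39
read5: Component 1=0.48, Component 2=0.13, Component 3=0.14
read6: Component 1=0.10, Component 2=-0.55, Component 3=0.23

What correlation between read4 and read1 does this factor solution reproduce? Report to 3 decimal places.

r̂ = Σ λ_i·λ_j across factors = (-0.09)(-0.67) + (0.66)(0.37) + (0.39)(-0.07)
  = +0.0603 +0.2442 -0.0273 = 0.2772

0.277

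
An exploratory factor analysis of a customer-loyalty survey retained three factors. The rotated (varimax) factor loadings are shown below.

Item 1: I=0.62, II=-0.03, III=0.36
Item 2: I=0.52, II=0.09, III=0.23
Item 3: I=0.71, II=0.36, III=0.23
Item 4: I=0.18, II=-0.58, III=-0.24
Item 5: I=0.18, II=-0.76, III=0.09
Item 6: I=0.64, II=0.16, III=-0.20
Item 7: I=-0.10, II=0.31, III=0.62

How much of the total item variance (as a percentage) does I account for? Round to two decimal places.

23.48%

SS loadings for I = 0.62² + 0.52² + 0.71² + 0.18² + 0.18² + 0.64² + (-0.10)² = 1.6433
With 7 standardized items, total variance = 7. Proportion = 1.6433/7 = 0.2348 → 23.48%.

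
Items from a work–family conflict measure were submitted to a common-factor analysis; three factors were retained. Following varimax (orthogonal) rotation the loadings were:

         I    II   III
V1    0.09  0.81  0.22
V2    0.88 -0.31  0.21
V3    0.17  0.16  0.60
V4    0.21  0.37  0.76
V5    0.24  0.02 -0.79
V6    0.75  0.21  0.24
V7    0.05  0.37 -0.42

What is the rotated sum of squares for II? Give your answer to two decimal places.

SS loadings for II = 0.81² + (-0.31)² + 0.16² + 0.37² + 0.02² + 0.21² + 0.37² = 0.6561 + 0.0961 + 0.0256 + 0.1369 + 0.0004 + 0.0441 + 0.1369 = 1.0961

1.10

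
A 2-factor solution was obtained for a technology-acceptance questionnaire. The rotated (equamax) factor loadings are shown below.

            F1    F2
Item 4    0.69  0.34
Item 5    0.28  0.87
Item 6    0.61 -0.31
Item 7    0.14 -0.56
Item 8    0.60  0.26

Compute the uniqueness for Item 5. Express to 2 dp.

0.16

h² = 0.28² + 0.87² = 0.0784 + 0.7569 = 0.8353
Uniqueness u² = 1 − h² = 1 − 0.8353 = 0.1647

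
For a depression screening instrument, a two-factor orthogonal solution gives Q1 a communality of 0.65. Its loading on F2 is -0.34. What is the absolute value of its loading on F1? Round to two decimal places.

0.73

Under orthogonal rotation h² = Σλ², so λ_F1² = h² − (0.1156) = 0.65 − 0.1156 = 0.5344.
|λ| = √0.5344 = 0.7310.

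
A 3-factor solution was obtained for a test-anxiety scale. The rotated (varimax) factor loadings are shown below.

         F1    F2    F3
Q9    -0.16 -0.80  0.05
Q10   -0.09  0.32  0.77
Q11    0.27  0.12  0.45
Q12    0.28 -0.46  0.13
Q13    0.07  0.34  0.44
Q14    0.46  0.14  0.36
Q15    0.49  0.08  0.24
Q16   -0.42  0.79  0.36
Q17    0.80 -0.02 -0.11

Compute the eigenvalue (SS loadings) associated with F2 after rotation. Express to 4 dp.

SS loadings for F2 = (-0.80)² + 0.32² + 0.12² + (-0.46)² + 0.34² + 0.14² + 0.08² + 0.79² + (-0.02)² = 0.6400 + 0.1024 + 0.0144 + 0.2116 + 0.1156 + 0.0196 + 0.0064 + 0.6241 + 0.0004 = 1.7345

1.7345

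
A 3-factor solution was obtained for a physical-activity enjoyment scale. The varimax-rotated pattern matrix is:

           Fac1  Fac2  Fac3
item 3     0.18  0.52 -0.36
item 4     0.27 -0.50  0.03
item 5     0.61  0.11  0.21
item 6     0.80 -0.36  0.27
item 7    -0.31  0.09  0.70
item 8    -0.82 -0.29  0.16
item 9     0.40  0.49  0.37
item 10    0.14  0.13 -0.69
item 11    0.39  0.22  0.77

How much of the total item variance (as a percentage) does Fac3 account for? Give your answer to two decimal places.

21.88%

SS loadings for Fac3 = (-0.36)² + 0.03² + 0.21² + 0.27² + 0.70² + 0.16² + 0.37² + (-0.69)² + 0.77² = 1.9690
With 9 standardized items, total variance = 9. Proportion = 1.9690/9 = 0.2188 → 21.88%.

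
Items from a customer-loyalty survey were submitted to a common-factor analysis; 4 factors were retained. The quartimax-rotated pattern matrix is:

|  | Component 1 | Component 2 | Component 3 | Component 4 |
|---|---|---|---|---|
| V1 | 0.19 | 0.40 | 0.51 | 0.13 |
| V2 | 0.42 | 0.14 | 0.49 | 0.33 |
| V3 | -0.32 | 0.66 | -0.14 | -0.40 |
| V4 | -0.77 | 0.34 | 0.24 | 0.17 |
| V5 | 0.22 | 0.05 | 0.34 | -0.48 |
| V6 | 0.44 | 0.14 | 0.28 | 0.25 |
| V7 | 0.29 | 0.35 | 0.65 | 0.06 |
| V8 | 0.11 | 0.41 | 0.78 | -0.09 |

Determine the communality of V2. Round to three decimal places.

h² = 0.42² + 0.14² + 0.49² + 0.33² = 0.1764 + 0.0196 + 0.2401 + 0.1089 = 0.5450

0.545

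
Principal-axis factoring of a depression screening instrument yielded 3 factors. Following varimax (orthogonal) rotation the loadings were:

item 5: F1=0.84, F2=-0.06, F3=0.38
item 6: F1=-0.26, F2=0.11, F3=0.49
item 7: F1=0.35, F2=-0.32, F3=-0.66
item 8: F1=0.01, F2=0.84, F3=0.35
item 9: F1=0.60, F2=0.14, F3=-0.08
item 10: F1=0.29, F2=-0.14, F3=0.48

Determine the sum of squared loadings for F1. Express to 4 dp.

SS loadings for F1 = 0.84² + (-0.26)² + 0.35² + 0.01² + 0.60² + 0.29² = 0.7056 + 0.0676 + 0.1225 + 0.0001 + 0.3600 + 0.0841 = 1.3399

1.3399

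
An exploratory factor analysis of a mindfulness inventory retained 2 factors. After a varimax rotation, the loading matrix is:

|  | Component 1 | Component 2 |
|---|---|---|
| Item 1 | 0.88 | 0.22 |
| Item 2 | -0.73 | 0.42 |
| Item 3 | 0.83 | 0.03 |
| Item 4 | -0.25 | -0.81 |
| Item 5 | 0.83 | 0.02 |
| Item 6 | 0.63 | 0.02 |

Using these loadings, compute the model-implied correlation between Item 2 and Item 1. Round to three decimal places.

r̂ = Σ λ_i·λ_j across factors = (-0.73)(0.88) + (0.42)(0.22)
  = -0.6424 +0.0924 = -0.5500

-0.550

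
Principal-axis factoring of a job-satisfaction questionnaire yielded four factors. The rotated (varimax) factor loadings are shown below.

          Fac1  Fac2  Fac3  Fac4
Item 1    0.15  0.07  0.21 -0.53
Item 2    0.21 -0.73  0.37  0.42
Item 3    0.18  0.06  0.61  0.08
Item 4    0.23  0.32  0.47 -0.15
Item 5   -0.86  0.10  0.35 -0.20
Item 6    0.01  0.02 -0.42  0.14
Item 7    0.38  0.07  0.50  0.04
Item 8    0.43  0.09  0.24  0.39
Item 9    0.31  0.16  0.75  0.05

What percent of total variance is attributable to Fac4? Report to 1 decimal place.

SS loadings for Fac4 = (-0.53)² + 0.42² + 0.08² + (-0.15)² + (-0.20)² + 0.14² + 0.04² + 0.39² + 0.05² = 0.7020
With 9 standardized items, total variance = 9. Proportion = 0.7020/9 = 0.0780 → 7.80%.

7.8%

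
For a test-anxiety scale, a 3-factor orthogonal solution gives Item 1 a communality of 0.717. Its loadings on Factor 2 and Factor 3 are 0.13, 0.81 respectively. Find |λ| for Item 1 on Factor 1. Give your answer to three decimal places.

Under orthogonal rotation h² = Σλ², so λ_Factor 1² = h² − (0.6730) = 0.717 − 0.6730 = 0.0440.
|λ| = √0.0440 = 0.2098.

0.210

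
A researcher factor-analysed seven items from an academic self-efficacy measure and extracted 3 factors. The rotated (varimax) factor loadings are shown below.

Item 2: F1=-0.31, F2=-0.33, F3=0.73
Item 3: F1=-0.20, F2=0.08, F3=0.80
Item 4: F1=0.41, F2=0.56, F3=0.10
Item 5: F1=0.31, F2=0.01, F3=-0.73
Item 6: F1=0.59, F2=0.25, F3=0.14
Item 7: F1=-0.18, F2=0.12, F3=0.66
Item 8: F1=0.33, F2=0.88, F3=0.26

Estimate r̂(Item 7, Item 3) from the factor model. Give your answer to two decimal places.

r̂ = Σ λ_i·λ_j across factors = (-0.18)(-0.20) + (0.12)(0.08) + (0.66)(0.80)
  = +0.0360 +0.0096 +0.5280 = 0.5736

0.57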